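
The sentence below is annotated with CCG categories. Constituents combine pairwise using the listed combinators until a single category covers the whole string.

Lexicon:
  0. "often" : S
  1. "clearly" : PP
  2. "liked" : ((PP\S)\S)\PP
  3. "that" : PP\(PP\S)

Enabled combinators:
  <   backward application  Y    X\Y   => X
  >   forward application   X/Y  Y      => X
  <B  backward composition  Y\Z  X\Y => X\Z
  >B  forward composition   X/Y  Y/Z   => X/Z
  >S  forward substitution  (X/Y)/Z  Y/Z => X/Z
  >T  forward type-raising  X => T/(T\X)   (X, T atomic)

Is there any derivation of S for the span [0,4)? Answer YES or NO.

S PP ((PP\S)\S)\PP PP\(PP\S)
CKY chart[0,4] = {N/(N\PP), NP/(NP\PP), PP, PP/(PP\PP), S/(S\PP)}; S ∉ chart

NO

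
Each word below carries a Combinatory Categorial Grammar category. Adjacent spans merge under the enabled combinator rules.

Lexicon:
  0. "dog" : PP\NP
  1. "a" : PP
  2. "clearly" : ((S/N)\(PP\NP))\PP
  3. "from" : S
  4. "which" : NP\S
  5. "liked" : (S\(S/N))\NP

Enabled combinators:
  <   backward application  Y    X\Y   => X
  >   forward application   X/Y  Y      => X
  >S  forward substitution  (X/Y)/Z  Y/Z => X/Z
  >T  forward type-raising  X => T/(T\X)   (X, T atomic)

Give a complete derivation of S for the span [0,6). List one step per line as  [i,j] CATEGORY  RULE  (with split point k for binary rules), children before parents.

[0,1] PP\NP  lex  "dog"
[1,2] PP  lex  "a"
[2,3] ((S/N)\(PP\NP))\PP  lex  "clearly"
[1,3] (S/N)\(PP\NP)  <  k=2
[0,3] S/N  <  k=1
[3,4] S  lex  "from"
[3,4] NP/(NP\S)  >T
[4,5] NP\S  lex  "which"
[3,5] NP  >  k=4
[5,6] (S\(S/N))\NP  lex  "liked"
[3,6] S\(S/N)  <  k=5
[0,6] S  <  k=3

[0,6] S   <
  [0,3] S/N   <
    [0,1] "dog" : PP\NP
    [1,3] (S/N)\(PP\NP)   <
      [1,2] "a" : PP
      [2,3] "clearly" : ((S/N)\(PP\NP))\PP
  [3,6] S\(S/N)   <
    [3,5] NP   >
      [3,4] NP/(NP\S)   >T
        [3,4] "from" : S
      [4,5] "which" : NP\S
    [5,6] "liked" : (S\(S/N))\NP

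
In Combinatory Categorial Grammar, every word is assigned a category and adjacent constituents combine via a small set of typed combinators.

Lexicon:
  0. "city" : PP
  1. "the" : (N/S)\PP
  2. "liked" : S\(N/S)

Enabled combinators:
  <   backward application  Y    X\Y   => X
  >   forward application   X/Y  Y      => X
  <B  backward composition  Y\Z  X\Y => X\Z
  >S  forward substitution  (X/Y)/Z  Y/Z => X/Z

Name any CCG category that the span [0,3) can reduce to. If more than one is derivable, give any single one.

S

[0,3] S   <
  [0,1] "city" : PP
  [1,3] S\PP   <B
    [1,2] "the" : (N/S)\PP
    [2,3] "liked" : S\(N/S)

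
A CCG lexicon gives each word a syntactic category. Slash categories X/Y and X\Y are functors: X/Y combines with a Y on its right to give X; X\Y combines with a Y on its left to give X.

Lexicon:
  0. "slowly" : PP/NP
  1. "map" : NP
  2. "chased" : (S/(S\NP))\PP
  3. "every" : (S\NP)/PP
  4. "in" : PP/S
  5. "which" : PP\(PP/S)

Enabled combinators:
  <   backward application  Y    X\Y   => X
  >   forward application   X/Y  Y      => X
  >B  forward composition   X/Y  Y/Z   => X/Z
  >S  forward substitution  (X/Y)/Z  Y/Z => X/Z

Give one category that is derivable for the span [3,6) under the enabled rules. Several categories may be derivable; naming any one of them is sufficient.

[0,6] S   >
  [0,3] S/(S\NP)   <
    [0,2] PP   >
      [0,1] "slowly" : PP/NP
      [1,2] "map" : NP
    [2,3] "chased" : (S/(S\NP))\PP
  [3,6] S\NP   >
    [3,4] "every" : (S\NP)/PP
    [4,6] PP   <
      [4,5] "in" : PP/S
      [5,6] "which" : PP\(PP/S)

S\NP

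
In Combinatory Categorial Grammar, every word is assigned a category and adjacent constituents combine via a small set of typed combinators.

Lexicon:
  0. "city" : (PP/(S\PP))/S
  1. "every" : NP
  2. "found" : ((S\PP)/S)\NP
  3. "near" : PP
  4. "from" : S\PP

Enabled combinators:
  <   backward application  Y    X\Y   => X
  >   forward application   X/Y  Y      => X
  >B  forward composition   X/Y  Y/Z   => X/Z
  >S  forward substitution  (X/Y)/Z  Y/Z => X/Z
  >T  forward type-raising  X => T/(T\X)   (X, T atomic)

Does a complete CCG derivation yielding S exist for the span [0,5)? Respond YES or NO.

(PP/(S\PP))/S NP ((S\PP)/S)\NP PP S\PP
CKY chart[0,5] = {N/(N\PP), NP/(NP\PP), PP, PP/(PP\PP), PP/(S\S), S/(S\PP)}; S ∉ chart

NO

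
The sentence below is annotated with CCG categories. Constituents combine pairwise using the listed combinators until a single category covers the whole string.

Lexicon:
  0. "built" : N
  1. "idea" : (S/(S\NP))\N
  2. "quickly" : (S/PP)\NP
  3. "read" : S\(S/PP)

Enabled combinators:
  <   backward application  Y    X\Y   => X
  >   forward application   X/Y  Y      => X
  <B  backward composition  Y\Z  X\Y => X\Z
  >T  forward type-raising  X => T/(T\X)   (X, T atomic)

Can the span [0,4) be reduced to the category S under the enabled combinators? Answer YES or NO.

[0,4] S   >
  [0,2] S/(S\NP)   <
    [0,1] "built" : N
    [1,2] "idea" : (S/(S\NP))\N
  [2,4] S\NP   <B
    [2,3] "quickly" : (S/PP)\NP
    [3,4] "read" : S\(S/PP)

YES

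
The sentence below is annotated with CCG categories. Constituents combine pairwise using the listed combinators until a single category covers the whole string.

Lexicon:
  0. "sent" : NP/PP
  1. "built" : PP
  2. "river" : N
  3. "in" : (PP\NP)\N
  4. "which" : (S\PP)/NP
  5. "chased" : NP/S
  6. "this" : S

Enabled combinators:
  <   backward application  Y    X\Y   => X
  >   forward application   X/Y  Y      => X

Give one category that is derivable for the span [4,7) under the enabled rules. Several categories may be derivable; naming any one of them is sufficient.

[0,7] S   <
  [0,4] PP   <
    [0,2] NP   >
      [0,1] "sent" : NP/PP
      [1,2] "built" : PP
    [2,4] PP\NP   <
      [2,3] "river" : N
      [3,4] "in" : (PP\NP)\N
  [4,7] S\PP   >
    [4,5] "which" : (S\PP)/NP
    [5,7] NP   >
      [5,6] "chased" : NP/S
      [6,7] "this" : S

S\PP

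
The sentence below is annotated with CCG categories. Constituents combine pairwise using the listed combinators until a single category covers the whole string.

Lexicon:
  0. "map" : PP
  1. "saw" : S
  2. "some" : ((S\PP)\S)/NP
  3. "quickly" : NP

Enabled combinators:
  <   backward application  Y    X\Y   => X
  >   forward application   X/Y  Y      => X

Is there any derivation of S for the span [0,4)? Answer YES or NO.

[0,4] S   <
  [0,1] "map" : PP
  [1,4] S\PP   <
    [1,2] "saw" : S
    [2,4] (S\PP)\S   >
      [2,3] "some" : ((S\PP)\S)/NP
      [3,4] "quickly" : NP

YES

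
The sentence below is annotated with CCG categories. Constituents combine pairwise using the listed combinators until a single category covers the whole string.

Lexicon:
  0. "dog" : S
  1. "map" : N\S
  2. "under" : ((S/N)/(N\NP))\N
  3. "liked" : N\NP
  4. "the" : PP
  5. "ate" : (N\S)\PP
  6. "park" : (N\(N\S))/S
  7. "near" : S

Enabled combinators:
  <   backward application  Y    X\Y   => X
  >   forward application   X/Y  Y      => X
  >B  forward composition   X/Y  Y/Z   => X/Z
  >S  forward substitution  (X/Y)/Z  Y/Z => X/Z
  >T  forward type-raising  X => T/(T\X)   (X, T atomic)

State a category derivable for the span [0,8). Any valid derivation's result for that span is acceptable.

[0,8] S   >
  [0,4] S/N   >
    [0,3] (S/N)/(N\NP)   <
      [0,2] N   >
        [0,1] N/(N\S)   >T
          [0,1] "dog" : S
        [1,2] "map" : N\S
      [2,3] "under" : ((S/N)/(N\NP))\N
    [3,4] "liked" : N\NP
  [4,8] N   <
    [4,6] N\S   <
      [4,5] "the" : PP
      [5,6] "ate" : (N\S)\PP
    [6,8] N\(N\S)   >
      [6,7] "park" : (N\(N\S))/S
      [7,8] "near" : S

S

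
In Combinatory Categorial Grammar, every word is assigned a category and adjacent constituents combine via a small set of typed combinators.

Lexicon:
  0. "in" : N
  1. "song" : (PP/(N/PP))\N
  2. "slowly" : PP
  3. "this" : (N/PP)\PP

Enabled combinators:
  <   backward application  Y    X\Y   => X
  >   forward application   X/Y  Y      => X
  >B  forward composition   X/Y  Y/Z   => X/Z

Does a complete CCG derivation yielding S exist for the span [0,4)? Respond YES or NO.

NO

N (PP/(N/PP))\N PP (N/PP)\PP
CKY chart[0,4] = {PP}; S ∉ chart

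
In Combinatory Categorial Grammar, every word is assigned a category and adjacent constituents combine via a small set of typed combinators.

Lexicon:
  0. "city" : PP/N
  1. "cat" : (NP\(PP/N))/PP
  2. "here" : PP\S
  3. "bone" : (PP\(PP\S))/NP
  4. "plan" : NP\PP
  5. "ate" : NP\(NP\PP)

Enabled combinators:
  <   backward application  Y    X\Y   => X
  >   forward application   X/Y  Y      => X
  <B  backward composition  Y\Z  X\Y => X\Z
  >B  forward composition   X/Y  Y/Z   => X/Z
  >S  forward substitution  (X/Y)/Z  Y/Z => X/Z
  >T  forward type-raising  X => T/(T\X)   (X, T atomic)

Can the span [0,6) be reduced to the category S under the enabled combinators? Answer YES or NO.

NO

PP/N (NP\(PP/N))/PP PP\S (PP\(PP\S))/NP NP\PP NP\(NP\PP)
CKY chart[0,6] = {N/(N\NP), NP, NP/(NP\NP), PP/(PP\NP), S/(S\NP)}; S ∉ chart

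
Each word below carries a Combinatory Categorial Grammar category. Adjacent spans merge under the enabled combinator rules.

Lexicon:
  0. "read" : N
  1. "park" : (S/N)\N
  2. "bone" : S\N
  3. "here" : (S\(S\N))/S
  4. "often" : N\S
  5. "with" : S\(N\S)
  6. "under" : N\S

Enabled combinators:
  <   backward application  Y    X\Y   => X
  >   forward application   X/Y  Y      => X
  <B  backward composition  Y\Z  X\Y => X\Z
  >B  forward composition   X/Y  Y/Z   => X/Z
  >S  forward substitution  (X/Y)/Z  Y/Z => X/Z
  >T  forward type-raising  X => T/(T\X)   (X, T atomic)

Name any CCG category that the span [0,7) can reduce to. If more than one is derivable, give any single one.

S

[0,7] S   >
  [0,2] S/N   <
    [0,1] "read" : N
    [1,2] "park" : (S/N)\N
  [2,7] N   <
    [2,6] S   <
      [2,3] "bone" : S\N
      [3,6] S\(S\N)   >
        [3,4] "here" : (S\(S\N))/S
        [4,6] S   <
          [4,5] "often" : N\S
          [5,6] "with" : S\(N\S)
    [6,7] "under" : N\S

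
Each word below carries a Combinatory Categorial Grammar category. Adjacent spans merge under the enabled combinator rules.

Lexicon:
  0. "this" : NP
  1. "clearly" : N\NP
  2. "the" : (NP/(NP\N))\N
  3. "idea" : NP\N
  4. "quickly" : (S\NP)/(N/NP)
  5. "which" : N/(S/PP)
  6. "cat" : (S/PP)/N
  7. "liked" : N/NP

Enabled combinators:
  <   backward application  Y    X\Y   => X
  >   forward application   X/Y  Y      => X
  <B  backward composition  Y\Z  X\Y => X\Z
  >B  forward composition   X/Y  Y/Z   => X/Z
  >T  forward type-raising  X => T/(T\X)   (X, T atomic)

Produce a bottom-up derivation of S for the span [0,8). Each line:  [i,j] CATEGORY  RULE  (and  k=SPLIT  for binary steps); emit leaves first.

[0,1] NP  lex  "this"
[0,1] N/(N\NP)  >T
[1,2] N\NP  lex  "clearly"
[0,2] N  >  k=1
[2,3] (NP/(NP\N))\N  lex  "the"
[0,3] NP/(NP\N)  <  k=2
[3,4] NP\N  lex  "idea"
[0,4] NP  >  k=3
[4,5] (S\NP)/(N/NP)  lex  "quickly"
[5,6] N/(S/PP)  lex  "which"
[6,7] (S/PP)/N  lex  "cat"
[5,7] N/N  >B  k=6
[7,8] N/NP  lex  "liked"
[5,8] N/NP  >B  k=7
[4,8] S\NP  >  k=5
[0,8] S  <  k=4

[0,8] S   <
  [0,4] NP   >
    [0,3] NP/(NP\N)   <
      [0,2] N   >
        [0,1] N/(N\NP)   >T
          [0,1] "this" : NP
        [1,2] "clearly" : N\NP
      [2,3] "the" : (NP/(NP\N))\N
    [3,4] "idea" : NP\N
  [4,8] S\NP   >
    [4,5] "quickly" : (S\NP)/(N/NP)
    [5,8] N/NP   >B
      [5,7] N/N   >B
        [5,6] "which" : N/(S/PP)
        [6,7] "cat" : (S/PP)/N
      [7,8] "liked" : N/NP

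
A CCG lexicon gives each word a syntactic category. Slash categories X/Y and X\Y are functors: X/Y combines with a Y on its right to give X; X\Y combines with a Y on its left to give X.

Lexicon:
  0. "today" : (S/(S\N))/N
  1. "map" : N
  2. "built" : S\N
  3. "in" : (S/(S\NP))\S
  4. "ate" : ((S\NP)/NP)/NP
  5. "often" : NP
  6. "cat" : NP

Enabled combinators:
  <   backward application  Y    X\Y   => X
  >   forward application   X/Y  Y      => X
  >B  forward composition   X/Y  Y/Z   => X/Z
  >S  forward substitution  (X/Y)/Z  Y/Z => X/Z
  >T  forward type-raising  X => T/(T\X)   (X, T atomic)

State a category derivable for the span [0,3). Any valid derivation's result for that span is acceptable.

[0,7] S   >
  [0,4] S/(S\NP)   <
    [0,3] S   >
      [0,2] S/(S\N)   >
        [0,1] "today" : (S/(S\N))/N
        [1,2] "map" : N
      [2,3] "built" : S\N
    [3,4] "in" : (S/(S\NP))\S
  [4,7] S\NP   >
    [4,6] (S\NP)/NP   >
      [4,5] "ate" : ((S\NP)/NP)/NP
      [5,6] "often" : NP
    [6,7] "cat" : NP

S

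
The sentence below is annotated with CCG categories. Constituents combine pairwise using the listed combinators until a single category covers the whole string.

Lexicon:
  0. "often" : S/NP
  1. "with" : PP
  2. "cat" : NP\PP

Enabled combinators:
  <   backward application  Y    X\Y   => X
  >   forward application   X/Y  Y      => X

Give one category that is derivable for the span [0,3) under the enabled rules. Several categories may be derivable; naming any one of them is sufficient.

S

[0,3] S   >
  [0,1] "often" : S/NP
  [1,3] NP   <
    [1,2] "with" : PP
    [2,3] "cat" : NP\PP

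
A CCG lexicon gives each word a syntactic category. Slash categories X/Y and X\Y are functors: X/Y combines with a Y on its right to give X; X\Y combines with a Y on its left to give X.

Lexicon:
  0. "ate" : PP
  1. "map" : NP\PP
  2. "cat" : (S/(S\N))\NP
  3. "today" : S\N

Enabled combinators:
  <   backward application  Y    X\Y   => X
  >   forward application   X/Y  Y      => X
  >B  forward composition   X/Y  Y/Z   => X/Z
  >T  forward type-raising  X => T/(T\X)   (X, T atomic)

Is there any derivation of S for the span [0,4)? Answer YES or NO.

[0,4] S   >
  [0,3] S/(S\N)   <
    [0,2] NP   >
      [0,1] NP/(NP\PP)   >T
        [0,1] "ate" : PP
      [1,2] "map" : NP\PP
    [2,3] "cat" : (S/(S\N))\NP
  [3,4] "today" : S\N

YES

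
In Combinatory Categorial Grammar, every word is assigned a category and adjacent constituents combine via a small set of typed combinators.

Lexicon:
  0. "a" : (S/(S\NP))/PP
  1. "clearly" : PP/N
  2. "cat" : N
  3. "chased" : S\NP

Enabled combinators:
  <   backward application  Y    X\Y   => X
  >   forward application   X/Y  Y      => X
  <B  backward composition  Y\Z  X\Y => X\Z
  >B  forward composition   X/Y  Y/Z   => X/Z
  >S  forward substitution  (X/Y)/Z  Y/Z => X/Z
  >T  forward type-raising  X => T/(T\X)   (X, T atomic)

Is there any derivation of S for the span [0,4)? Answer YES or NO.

YES

[0,4] S   >
  [0,3] S/(S\NP)   >
    [0,1] "a" : (S/(S\NP))/PP
    [1,3] PP   >
      [1,2] "clearly" : PP/N
      [2,3] "cat" : N
  [3,4] "chased" : S\NP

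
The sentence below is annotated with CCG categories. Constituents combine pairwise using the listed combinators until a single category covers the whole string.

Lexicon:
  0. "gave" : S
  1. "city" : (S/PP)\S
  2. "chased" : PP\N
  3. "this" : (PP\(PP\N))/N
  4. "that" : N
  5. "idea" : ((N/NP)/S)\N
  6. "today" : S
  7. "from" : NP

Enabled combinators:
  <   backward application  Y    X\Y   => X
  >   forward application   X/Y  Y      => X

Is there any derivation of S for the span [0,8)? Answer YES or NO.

[0,8] S   >
  [0,2] S/PP   <
    [0,1] "gave" : S
    [1,2] "city" : (S/PP)\S
  [2,8] PP   <
    [2,3] "chased" : PP\N
    [3,8] PP\(PP\N)   >
      [3,4] "this" : (PP\(PP\N))/N
      [4,8] N   >
        [4,7] N/NP   >
          [4,6] (N/NP)/S   <
            [4,5] "that" : N
            [5,6] "idea" : ((N/NP)/S)\N
          [6,7] "today" : S
        [7,8] "from" : NP

YES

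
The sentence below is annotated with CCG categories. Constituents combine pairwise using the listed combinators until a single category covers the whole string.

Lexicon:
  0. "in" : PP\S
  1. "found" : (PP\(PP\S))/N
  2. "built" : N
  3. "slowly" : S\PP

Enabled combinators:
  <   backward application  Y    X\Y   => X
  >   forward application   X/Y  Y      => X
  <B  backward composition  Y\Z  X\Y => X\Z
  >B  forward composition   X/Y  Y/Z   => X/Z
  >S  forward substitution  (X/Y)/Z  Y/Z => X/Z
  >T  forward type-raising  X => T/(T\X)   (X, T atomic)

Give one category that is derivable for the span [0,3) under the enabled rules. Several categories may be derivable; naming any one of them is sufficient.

PP

[0,4] S   <
  [0,3] PP   <
    [0,1] "in" : PP\S
    [1,3] PP\(PP\S)   >
      [1,2] "found" : (PP\(PP\S))/N
      [2,3] "built" : N
  [3,4] "slowly" : S\PP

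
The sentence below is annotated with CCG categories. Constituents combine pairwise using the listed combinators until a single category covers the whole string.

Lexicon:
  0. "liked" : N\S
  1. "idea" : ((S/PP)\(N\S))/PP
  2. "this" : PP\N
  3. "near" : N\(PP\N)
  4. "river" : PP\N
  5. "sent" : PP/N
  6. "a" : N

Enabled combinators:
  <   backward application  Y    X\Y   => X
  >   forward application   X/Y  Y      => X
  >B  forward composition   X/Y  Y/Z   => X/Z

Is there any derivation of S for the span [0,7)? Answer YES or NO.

YES

[0,7] S   >
  [0,5] S/PP   <
    [0,1] "liked" : N\S
    [1,5] (S/PP)\(N\S)   >
      [1,2] "idea" : ((S/PP)\(N\S))/PP
      [2,5] PP   <
        [2,4] N   <
          [2,3] "this" : PP\N
          [3,4] "near" : N\(PP\N)
        [4,5] "river" : PP\N
  [5,7] PP   >
    [5,6] "sent" : PP/N
    [6,7] "a" : N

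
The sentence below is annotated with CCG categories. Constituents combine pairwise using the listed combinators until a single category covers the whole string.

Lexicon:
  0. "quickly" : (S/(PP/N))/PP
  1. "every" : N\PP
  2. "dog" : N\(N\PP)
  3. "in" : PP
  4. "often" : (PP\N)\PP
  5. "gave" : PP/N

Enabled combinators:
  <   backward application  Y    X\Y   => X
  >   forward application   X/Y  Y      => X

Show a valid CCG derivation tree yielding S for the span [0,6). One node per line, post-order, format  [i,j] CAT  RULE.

[0,6] S   >
  [0,5] S/(PP/N)   >
    [0,1] "quickly" : (S/(PP/N))/PP
    [1,5] PP   <
      [1,3] N   <
        [1,2] "every" : N\PP
        [2,3] "dog" : N\(N\PP)
      [3,5] PP\N   <
        [3,4] "in" : PP
        [4,5] "often" : (PP\N)\PP
  [5,6] "gave" : PP/N

[0,1] (S/(PP/N))/PP  lex  "quickly"
[1,2] N\PP  lex  "every"
[2,3] N\(N\PP)  lex  "dog"
[1,3] N  <  k=2
[3,4] PP  lex  "in"
[4,5] (PP\N)\PP  lex  "often"
[3,5] PP\N  <  k=4
[1,5] PP  <  k=3
[0,5] S/(PP/N)  >  k=1
[5,6] PP/N  lex  "gave"
[0,6] S  >  k=5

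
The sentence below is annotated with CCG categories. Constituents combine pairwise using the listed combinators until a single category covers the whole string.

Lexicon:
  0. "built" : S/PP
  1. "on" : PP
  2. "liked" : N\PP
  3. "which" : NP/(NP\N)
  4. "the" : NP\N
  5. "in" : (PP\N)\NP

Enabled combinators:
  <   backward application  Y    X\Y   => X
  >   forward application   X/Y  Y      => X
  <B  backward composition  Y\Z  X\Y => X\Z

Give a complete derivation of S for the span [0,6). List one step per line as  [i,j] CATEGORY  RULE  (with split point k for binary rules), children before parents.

[0,1] S/PP  lex  "built"
[1,2] PP  lex  "on"
[2,3] N\PP  lex  "liked"
[1,3] N  <  k=2
[3,4] NP/(NP\N)  lex  "which"
[4,5] NP\N  lex  "the"
[3,5] NP  >  k=4
[5,6] (PP\N)\NP  lex  "in"
[3,6] PP\N  <  k=5
[1,6] PP  <  k=3
[0,6] S  >  k=1

[0,6] S   >
  [0,1] "built" : S/PP
  [1,6] PP   <
    [1,3] N   <
      [1,2] "on" : PP
      [2,3] "liked" : N\PP
    [3,6] PP\N   <
      [3,5] NP   >
        [3,4] "which" : NP/(NP\N)
        [4,5] "the" : NP\N
      [5,6] "in" : (PP\N)\NP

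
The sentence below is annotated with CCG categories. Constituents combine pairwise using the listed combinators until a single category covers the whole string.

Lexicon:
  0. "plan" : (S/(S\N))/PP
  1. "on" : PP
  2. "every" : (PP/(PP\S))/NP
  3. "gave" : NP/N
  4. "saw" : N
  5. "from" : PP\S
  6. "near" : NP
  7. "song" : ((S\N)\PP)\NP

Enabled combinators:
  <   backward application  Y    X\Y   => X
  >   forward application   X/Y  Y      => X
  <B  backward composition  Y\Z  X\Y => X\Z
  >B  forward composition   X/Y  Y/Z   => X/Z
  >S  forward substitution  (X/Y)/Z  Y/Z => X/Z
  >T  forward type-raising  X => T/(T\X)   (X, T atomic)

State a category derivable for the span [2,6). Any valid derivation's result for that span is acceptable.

PP

[0,8] S   >
  [0,2] S/(S\N)   >
    [0,1] "plan" : (S/(S\N))/PP
    [1,2] "on" : PP
  [2,8] S\N   <
    [2,6] PP   >
      [2,5] PP/(PP\S)   >
        [2,3] "every" : (PP/(PP\S))/NP
        [3,5] NP   >
          [3,4] "gave" : NP/N
          [4,5] "saw" : N
      [5,6] "from" : PP\S
    [6,8] (S\N)\PP   <
      [6,7] "near" : NP
      [7,8] "song" : ((S\N)\PP)\NP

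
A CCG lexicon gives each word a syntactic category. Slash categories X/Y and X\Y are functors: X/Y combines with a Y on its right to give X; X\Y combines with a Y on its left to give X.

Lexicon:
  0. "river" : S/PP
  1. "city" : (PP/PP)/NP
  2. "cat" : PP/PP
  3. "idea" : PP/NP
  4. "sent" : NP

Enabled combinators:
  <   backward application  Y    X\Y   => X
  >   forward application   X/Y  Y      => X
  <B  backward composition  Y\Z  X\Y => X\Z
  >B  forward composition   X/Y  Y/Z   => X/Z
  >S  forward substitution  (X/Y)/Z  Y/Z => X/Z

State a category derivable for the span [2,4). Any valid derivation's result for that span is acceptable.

[0,5] S   >
  [0,4] S/NP   >B
    [0,1] "river" : S/PP
    [1,4] PP/NP   >S
      [1,2] "city" : (PP/PP)/NP
      [2,4] PP/NP   >B
        [2,3] "cat" : PP/PP
        [3,4] "idea" : PP/NP
  [4,5] "sent" : NP

PP/NP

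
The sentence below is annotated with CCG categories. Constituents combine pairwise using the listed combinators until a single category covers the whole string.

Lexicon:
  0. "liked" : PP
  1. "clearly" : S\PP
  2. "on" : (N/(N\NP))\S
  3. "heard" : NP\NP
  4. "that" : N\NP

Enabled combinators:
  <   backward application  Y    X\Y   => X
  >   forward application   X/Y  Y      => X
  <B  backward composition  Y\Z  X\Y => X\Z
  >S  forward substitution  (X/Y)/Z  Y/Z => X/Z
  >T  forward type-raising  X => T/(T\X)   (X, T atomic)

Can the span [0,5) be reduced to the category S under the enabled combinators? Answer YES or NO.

PP S\PP (N/(N\NP))\S NP\NP N\NP
CKY chart[0,5] = {N, N/(N\N), NP/(NP\N), PP/(PP\N), S/(S\N)}; S ∉ chart

NO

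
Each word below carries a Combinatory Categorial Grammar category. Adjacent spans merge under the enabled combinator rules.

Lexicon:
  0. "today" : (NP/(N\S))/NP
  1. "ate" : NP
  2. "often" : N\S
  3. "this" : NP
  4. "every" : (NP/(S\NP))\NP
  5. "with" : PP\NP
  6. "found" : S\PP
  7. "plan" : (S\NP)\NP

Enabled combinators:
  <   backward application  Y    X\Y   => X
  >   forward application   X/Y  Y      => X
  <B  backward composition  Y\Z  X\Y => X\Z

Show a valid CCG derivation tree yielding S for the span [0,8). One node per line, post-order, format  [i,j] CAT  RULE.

[0,1] (NP/(N\S))/NP  lex  "today"
[1,2] NP  lex  "ate"
[0,2] NP/(N\S)  >  k=1
[2,3] N\S  lex  "often"
[0,3] NP  >  k=2
[3,4] NP  lex  "this"
[4,5] (NP/(S\NP))\NP  lex  "every"
[3,5] NP/(S\NP)  <  k=4
[5,6] PP\NP  lex  "with"
[6,7] S\PP  lex  "found"
[5,7] S\NP  <B  k=6
[3,7] NP  >  k=5
[7,8] (S\NP)\NP  lex  "plan"
[3,8] S\NP  <  k=7
[0,8] S  <  k=3

[0,8] S   <
  [0,3] NP   >
    [0,2] NP/(N\S)   >
      [0,1] "today" : (NP/(N\S))/NP
      [1,2] "ate" : NP
    [2,3] "often" : N\S
  [3,8] S\NP   <
    [3,7] NP   >
      [3,5] NP/(S\NP)   <
        [3,4] "this" : NP
        [4,5] "every" : (NP/(S\NP))\NP
      [5,7] S\NP   <B
        [5,6] "with" : PP\NP
        [6,7] "found" : S\PP
    [7,8] "plan" : (S\NP)\NP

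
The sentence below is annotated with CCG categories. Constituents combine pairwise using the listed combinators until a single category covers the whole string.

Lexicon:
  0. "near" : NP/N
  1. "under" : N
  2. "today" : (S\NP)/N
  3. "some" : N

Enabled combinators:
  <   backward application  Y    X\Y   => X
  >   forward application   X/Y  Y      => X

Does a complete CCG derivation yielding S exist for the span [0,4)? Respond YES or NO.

YES

[0,4] S   <
  [0,2] NP   >
    [0,1] "near" : NP/N
    [1,2] "under" : N
  [2,4] S\NP   >
    [2,3] "today" : (S\NP)/N
    [3,4] "some" : N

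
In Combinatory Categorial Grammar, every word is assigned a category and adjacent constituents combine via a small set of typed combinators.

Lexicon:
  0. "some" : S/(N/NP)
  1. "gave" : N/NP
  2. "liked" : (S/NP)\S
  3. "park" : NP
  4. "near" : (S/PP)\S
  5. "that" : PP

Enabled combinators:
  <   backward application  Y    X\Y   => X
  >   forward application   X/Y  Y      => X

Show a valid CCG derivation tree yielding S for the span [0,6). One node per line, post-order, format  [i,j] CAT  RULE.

[0,1] S/(N/NP)  lex  "some"
[1,2] N/NP  lex  "gave"
[0,2] S  >  k=1
[2,3] (S/NP)\S  lex  "liked"
[0,3] S/NP  <  k=2
[3,4] NP  lex  "park"
[0,4] S  >  k=3
[4,5] (S/PP)\S  lex  "near"
[0,5] S/PP  <  k=4
[5,6] PP  lex  "that"
[0,6] S  >  k=5

[0,6] S   >
  [0,5] S/PP   <
    [0,4] S   >
      [0,3] S/NP   <
        [0,2] S   >
          [0,1] "some" : S/(N/NP)
          [1,2] "gave" : N/NP
        [2,3] "liked" : (S/NP)\S
      [3,4] "park" : NP
    [4,5] "near" : (S/PP)\S
  [5,6] "that" : PP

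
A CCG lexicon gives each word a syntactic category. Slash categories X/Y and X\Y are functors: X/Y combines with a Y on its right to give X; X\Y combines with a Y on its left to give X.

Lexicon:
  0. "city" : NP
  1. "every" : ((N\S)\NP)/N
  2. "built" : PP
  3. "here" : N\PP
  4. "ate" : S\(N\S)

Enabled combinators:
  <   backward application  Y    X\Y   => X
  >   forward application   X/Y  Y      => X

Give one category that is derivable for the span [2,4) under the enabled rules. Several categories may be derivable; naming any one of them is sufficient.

N

[0,5] S   <
  [0,4] N\S   <
    [0,1] "city" : NP
    [1,4] (N\S)\NP   >
      [1,2] "every" : ((N\S)\NP)/N
      [2,4] N   <
        [2,3] "built" : PP
        [3,4] "here" : N\PP
  [4,5] "ate" : S\(N\S)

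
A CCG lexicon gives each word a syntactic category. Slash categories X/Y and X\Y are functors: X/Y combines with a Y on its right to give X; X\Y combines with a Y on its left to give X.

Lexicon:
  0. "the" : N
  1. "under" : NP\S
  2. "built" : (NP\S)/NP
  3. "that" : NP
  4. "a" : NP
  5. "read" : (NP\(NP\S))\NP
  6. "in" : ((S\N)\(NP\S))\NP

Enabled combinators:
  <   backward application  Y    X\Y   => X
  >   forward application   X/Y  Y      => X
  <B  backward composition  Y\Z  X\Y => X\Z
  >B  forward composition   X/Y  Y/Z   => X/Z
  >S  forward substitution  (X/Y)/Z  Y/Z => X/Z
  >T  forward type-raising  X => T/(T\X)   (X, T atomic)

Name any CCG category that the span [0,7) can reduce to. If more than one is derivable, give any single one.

[0,7] S   <
  [0,1] "the" : N
  [1,7] S\N   <
    [1,2] "under" : NP\S
    [2,7] (S\N)\(NP\S)   <
      [2,6] NP   <
        [2,4] NP\S   >
          [2,3] "built" : (NP\S)/NP
          [3,4] "that" : NP
        [4,6] NP\(NP\S)   <
          [4,5] "a" : NP
          [5,6] "read" : (NP\(NP\S))\NP
      [6,7] "in" : ((S\N)\(NP\S))\NP

S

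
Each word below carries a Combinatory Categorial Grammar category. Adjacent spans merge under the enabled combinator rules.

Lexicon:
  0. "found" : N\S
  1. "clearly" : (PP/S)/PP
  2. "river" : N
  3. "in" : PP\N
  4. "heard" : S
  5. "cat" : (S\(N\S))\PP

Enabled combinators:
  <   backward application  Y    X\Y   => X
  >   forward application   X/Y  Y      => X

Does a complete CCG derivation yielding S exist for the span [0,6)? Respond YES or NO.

[0,6] S   <
  [0,1] "found" : N\S
  [1,6] S\(N\S)   <
    [1,5] PP   >
      [1,4] PP/S   >
        [1,2] "clearly" : (PP/S)/PP
        [2,4] PP   <
          [2,3] "river" : N
          [3,4] "in" : PP\N
      [4,5] "heard" : S
    [5,6] "cat" : (S\(N\S))\PP

YES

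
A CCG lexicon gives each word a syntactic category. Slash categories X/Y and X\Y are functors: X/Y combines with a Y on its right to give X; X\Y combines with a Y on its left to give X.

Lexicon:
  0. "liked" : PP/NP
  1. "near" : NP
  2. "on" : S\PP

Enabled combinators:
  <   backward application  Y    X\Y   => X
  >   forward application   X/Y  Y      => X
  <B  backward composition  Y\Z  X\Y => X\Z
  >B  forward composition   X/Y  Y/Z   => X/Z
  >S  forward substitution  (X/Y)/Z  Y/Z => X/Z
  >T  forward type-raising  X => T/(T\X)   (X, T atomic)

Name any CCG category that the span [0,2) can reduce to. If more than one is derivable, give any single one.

[0,3] S   <
  [0,2] PP   >
    [0,1] "liked" : PP/NP
    [1,2] "near" : NP
  [2,3] "on" : S\PP

PP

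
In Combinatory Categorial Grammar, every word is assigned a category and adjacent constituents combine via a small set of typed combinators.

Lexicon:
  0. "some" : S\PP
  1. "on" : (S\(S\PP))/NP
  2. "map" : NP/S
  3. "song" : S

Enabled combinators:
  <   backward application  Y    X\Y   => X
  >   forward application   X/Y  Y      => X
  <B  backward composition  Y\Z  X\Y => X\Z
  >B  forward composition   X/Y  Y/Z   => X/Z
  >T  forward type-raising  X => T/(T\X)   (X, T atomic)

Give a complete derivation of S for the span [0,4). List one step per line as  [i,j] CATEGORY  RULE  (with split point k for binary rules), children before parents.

[0,4] S   <
  [0,1] "some" : S\PP
  [1,4] S\(S\PP)   >
    [1,2] "on" : (S\(S\PP))/NP
    [2,4] NP   >
      [2,3] "map" : NP/S
      [3,4] "song" : S

[0,1] S\PP  lex  "some"
[1,2] (S\(S\PP))/NP  lex  "on"
[2,3] NP/S  lex  "map"
[3,4] S  lex  "song"
[2,4] NP  >  k=3
[1,4] S\(S\PP)  >  k=2
[0,4] S  <  k=1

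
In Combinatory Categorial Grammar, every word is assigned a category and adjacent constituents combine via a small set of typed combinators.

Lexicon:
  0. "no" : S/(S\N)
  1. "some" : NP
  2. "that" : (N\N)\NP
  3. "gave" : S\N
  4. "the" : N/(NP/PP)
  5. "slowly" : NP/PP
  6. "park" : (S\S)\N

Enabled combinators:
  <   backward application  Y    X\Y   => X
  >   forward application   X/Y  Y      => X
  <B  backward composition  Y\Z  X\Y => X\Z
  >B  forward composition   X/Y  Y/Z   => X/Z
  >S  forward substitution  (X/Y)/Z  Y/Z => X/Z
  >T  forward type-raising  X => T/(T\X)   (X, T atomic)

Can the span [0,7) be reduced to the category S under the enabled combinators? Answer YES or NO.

[0,7] S   >
  [0,1] "no" : S/(S\N)
  [1,7] S\N   <B
    [1,3] N\N   <
      [1,2] "some" : NP
      [2,3] "that" : (N\N)\NP
    [3,7] S\N   <B
      [3,4] "gave" : S\N
      [4,7] S\S   <
        [4,6] N   >
          [4,5] "the" : N/(NP/PP)
          [5,6] "slowly" : NP/PP
        [6,7] "park" : (S\S)\N

YES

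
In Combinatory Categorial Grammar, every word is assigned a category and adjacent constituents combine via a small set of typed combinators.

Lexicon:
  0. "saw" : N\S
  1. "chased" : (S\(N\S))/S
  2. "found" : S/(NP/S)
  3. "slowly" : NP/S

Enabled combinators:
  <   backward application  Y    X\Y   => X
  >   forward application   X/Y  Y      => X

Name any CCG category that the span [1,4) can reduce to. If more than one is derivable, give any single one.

S\(N\S)

[0,4] S   <
  [0,1] "saw" : N\S
  [1,4] S\(N\S)   >
    [1,2] "chased" : (S\(N\S))/S
    [2,4] S   >
      [2,3] "found" : S/(NP/S)
      [3,4] "slowly" : NP/S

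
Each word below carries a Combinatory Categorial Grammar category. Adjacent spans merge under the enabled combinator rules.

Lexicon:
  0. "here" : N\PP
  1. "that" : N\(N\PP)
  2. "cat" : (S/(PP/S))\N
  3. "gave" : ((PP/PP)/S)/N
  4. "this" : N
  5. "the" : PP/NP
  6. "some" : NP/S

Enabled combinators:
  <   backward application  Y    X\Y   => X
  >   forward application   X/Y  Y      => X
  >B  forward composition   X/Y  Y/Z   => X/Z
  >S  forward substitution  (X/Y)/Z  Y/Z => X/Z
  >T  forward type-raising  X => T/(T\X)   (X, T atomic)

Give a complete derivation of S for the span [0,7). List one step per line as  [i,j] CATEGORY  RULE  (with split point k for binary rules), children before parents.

[0,1] N\PP  lex  "here"
[1,2] N\(N\PP)  lex  "that"
[0,2] N  <  k=1
[2,3] (S/(PP/S))\N  lex  "cat"
[0,3] S/(PP/S)  <  k=2
[3,4] ((PP/PP)/S)/N  lex  "gave"
[4,5] N  lex  "this"
[3,5] (PP/PP)/S  >  k=4
[5,6] PP/NP  lex  "the"
[6,7] NP/S  lex  "some"
[5,7] PP/S  >B  k=6
[3,7] PP/S  >S  k=5
[0,7] S  >  k=3

[0,7] S   >
  [0,3] S/(PP/S)   <
    [0,2] N   <
      [0,1] "here" : N\PP
      [1,2] "that" : N\(N\PP)
    [2,3] "cat" : (S/(PP/S))\N
  [3,7] PP/S   >S
    [3,5] (PP/PP)/S   >
      [3,4] "gave" : ((PP/PP)/S)/N
      [4,5] "this" : N
    [5,7] PP/S   >B
      [5,6] "the" : PP/NP
      [6,7] "some" : NP/S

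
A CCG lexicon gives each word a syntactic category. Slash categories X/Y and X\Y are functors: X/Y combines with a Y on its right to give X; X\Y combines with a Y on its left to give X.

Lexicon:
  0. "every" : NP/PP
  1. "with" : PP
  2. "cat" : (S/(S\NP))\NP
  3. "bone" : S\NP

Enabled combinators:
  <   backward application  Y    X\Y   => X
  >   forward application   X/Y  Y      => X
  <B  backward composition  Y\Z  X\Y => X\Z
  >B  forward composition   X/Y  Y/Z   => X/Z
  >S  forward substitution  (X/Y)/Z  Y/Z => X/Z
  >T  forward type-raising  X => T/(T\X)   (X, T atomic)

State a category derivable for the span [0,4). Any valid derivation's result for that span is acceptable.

[0,4] S   >
  [0,3] S/(S\NP)   <
    [0,2] NP   >
      [0,1] "every" : NP/PP
      [1,2] "with" : PP
    [2,3] "cat" : (S/(S\NP))\NP
  [3,4] "bone" : S\NP

S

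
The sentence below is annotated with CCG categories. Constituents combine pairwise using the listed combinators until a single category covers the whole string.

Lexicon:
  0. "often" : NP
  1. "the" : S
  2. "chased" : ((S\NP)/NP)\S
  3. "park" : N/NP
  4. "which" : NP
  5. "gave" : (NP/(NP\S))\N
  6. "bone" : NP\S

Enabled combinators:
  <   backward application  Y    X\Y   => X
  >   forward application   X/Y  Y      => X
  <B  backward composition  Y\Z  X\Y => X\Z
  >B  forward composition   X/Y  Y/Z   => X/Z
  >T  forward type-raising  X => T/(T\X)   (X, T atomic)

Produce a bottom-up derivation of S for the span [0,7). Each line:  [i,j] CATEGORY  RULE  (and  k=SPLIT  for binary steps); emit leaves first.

[0,1] NP  lex  "often"
[0,1] S/(S\NP)  >T
[1,2] S  lex  "the"
[2,3] ((S\NP)/NP)\S  lex  "chased"
[1,3] (S\NP)/NP  <  k=2
[3,4] N/NP  lex  "park"
[4,5] NP  lex  "which"
[3,5] N  >  k=4
[5,6] (NP/(NP\S))\N  lex  "gave"
[3,6] NP/(NP\S)  <  k=5
[6,7] NP\S  lex  "bone"
[3,7] NP  >  k=6
[1,7] S\NP  >  k=3
[0,7] S  >  k=1

[0,7] S   >
  [0,1] S/(S\NP)   >T
    [0,1] "often" : NP
  [1,7] S\NP   >
    [1,3] (S\NP)/NP   <
      [1,2] "the" : S
      [2,3] "chased" : ((S\NP)/NP)\S
    [3,7] NP   >
      [3,6] NP/(NP\S)   <
        [3,5] N   >
          [3,4] "park" : N/NP
          [4,5] "which" : NP
        [5,6] "gave" : (NP/(NP\S))\N
      [6,7] "bone" : NP\S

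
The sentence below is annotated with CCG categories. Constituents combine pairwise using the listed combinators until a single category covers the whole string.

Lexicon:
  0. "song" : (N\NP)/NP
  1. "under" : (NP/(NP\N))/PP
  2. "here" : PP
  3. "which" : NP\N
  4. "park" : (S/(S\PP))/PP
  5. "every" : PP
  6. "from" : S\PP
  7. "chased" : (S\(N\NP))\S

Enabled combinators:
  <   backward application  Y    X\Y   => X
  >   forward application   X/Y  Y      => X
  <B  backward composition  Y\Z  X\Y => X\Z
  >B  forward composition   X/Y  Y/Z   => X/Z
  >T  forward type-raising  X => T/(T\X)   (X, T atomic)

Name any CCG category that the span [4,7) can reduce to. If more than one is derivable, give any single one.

S

[0,8] S   <
  [0,4] N\NP   >
    [0,1] "song" : (N\NP)/NP
    [1,4] NP   >
      [1,3] NP/(NP\N)   >
        [1,2] "under" : (NP/(NP\N))/PP
        [2,3] "here" : PP
      [3,4] "which" : NP\N
  [4,8] S\(N\NP)   <
    [4,7] S   >
      [4,6] S/(S\PP)   >
        [4,5] "park" : (S/(S\PP))/PP
        [5,6] "every" : PP
      [6,7] "from" : S\PP
    [7,8] "chased" : (S\(N\NP))\S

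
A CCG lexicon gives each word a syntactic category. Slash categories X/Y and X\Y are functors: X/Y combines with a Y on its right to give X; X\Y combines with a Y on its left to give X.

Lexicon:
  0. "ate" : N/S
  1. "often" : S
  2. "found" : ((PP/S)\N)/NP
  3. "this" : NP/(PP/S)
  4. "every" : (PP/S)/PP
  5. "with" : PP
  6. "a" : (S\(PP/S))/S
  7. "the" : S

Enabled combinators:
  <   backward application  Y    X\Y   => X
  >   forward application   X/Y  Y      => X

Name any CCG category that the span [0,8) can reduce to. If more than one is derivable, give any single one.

S

[0,8] S   <
  [0,6] PP/S   <
    [0,2] N   >
      [0,1] "ate" : N/S
      [1,2] "often" : S
    [2,6] (PP/S)\N   >
      [2,3] "found" : ((PP/S)\N)/NP
      [3,6] NP   >
        [3,4] "this" : NP/(PP/S)
        [4,6] PP/S   >
          [4,5] "every" : (PP/S)/PP
          [5,6] "with" : PP
  [6,8] S\(PP/S)   >
    [6,7] "a" : (S\(PP/S))/S
    [7,8] "the" : S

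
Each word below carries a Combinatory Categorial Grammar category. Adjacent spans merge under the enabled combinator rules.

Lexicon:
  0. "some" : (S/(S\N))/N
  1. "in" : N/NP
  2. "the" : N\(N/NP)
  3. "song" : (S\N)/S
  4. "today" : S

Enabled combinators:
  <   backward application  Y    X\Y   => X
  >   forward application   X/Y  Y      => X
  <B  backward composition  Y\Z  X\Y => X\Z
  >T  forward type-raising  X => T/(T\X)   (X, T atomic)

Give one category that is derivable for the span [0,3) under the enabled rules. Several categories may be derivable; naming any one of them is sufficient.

[0,5] S   >
  [0,3] S/(S\N)   >
    [0,1] "some" : (S/(S\N))/N
    [1,3] N   <
      [1,2] "in" : N/NP
      [2,3] "the" : N\(N/NP)
  [3,5] S\N   >
    [3,4] "song" : (S\N)/S
    [4,5] "today" : S

S/(S\N)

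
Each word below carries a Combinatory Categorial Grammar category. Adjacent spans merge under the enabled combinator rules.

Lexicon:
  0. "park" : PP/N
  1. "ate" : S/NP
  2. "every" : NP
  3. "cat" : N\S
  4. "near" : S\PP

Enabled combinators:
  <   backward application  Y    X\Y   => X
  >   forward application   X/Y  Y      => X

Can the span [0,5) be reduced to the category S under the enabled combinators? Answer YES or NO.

YES

[0,5] S   <
  [0,4] PP   >
    [0,1] "park" : PP/N
    [1,4] N   <
      [1,3] S   >
        [1,2] "ate" : S/NP
        [2,3] "every" : NP
      [3,4] "cat" : N\S
  [4,5] "near" : S\PP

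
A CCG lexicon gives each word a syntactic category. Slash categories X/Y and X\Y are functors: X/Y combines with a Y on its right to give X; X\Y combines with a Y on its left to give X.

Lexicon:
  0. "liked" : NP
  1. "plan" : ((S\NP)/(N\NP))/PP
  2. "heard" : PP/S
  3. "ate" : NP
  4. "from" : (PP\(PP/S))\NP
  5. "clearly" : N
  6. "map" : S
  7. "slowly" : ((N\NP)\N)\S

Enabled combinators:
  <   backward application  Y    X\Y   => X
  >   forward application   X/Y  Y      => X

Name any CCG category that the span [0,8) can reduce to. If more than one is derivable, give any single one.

[0,8] S   <
  [0,1] "liked" : NP
  [1,8] S\NP   >
    [1,5] (S\NP)/(N\NP)   >
      [1,2] "plan" : ((S\NP)/(N\NP))/PP
      [2,5] PP   <
        [2,3] "heard" : PP/S
        [3,5] PP\(PP/S)   <
          [3,4] "ate" : NP
          [4,5] "from" : (PP\(PP/S))\NP
    [5,8] N\NP   <
      [5,6] "clearly" : N
      [6,8] (N\NP)\N   <
        [6,7] "map" : S
        [7,8] "slowly" : ((N\NP)\N)\S

S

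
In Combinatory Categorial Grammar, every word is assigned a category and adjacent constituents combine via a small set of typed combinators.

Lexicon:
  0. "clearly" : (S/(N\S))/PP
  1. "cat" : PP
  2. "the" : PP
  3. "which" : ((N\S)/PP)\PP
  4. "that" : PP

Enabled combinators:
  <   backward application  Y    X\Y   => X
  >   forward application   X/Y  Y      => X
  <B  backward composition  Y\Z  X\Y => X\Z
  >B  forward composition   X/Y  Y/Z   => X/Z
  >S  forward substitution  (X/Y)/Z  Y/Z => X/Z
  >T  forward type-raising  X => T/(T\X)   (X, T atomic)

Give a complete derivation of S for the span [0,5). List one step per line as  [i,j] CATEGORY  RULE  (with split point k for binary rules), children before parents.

[0,5] S   >
  [0,2] S/(N\S)   >
    [0,1] "clearly" : (S/(N\S))/PP
    [1,2] "cat" : PP
  [2,5] N\S   >
    [2,4] (N\S)/PP   <
      [2,3] "the" : PP
      [3,4] "which" : ((N\S)/PP)\PP
    [4,5] "that" : PP

[0,1] (S/(N\S))/PP  lex  "clearly"
[1,2] PP  lex  "cat"
[0,2] S/(N\S)  >  k=1
[2,3] PP  lex  "the"
[3,4] ((N\S)/PP)\PP  lex  "which"
[2,4] (N\S)/PP  <  k=3
[4,5] PP  lex  "that"
[2,5] N\S  >  k=4
[0,5] S  >  k=2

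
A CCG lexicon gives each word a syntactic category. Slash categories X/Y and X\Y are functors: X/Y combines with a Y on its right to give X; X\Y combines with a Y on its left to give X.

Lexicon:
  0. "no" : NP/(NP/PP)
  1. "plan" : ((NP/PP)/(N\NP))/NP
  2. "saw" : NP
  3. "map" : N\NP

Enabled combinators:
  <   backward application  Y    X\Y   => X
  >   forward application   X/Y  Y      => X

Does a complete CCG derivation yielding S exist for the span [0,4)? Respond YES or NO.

NP/(NP/PP) ((NP/PP)/(N\NP))/NP NP N\NP
CKY chart[0,4] = {NP}; S ∉ chart

NO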